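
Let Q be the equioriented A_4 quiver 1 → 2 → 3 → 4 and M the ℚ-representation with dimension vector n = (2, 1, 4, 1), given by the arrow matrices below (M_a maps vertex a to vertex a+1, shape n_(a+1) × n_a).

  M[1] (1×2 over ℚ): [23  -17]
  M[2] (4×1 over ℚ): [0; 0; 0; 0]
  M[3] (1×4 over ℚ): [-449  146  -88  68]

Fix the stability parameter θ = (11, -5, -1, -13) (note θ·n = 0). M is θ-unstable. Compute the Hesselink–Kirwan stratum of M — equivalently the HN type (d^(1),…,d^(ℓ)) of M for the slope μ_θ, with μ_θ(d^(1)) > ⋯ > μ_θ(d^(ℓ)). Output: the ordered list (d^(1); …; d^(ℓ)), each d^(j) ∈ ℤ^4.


Barcode: M ≅ I[1,1], I[1,2], I[3,3]^3, I[3,4]. HN layers by μ_θ (4 steps, strictly decreasing):
  μ^(1)=11; μ^(2)=3; μ^(3)=-1; μ^(4)=-7

((1, 0, 0, 0); (1, 1, 0, 0); (0, 0, 3, 0); (0, 0, 1, 1))


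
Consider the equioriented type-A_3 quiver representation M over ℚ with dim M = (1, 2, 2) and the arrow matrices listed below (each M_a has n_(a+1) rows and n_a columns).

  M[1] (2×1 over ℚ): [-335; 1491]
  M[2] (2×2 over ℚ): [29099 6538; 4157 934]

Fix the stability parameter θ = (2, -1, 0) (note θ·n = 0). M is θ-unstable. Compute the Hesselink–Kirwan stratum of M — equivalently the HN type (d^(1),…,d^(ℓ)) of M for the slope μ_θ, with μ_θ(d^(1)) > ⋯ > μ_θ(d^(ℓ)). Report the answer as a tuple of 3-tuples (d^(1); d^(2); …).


Interval decomposition of M: I[1,3], I[2,2], I[3,3].
HN type (ℓ=3): μ^(1)=1/3; μ^(2)=0; μ^(3)=-1

((1, 1, 1); (0, 0, 1); (0, 1, 0))


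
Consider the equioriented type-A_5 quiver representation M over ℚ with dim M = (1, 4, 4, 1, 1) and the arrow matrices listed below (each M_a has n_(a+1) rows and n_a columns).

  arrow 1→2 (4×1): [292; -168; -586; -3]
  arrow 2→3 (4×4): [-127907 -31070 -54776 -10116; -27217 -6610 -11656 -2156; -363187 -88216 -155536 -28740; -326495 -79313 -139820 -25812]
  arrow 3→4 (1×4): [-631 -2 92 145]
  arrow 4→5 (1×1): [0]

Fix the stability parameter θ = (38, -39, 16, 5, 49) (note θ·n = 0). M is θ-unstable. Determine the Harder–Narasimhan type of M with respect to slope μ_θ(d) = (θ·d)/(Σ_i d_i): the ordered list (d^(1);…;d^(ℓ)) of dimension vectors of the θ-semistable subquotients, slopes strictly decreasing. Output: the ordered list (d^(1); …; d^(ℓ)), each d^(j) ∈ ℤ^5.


Barcode: M ≅ I[1,2], I[2,2], I[2,3], I[2,4], I[3,3]^2, I[5,5]. HN layers by μ_θ (5 steps, strictly decreasing):
  μ^(1)=49; μ^(2)=16; μ^(3)=21/2; μ^(4)=-1/2; μ^(5)=-39

((0, 0, 0, 0, 1); (0, 0, 3, 0, 0); (0, 0, 1, 1, 0); (1, 1, 0, 0, 0); (0, 3, 0, 0, 0))


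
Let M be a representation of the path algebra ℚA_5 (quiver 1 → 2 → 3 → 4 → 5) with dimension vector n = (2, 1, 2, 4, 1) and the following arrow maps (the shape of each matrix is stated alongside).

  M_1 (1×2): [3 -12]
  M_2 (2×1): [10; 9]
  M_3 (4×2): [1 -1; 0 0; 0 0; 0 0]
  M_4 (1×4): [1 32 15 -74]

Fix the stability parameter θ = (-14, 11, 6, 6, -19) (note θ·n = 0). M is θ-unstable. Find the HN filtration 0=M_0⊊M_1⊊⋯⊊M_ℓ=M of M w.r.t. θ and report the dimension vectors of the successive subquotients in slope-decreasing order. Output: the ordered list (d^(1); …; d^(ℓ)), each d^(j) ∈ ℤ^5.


Barcode: M ≅ I[1,1], I[1,5], I[3,3], I[4,4]^3. HN layers by μ_θ (3 steps, strictly decreasing):
  μ^(1)=6; μ^(2)=1; μ^(3)=-14

((0, 0, 1, 3, 0); (0, 1, 1, 1, 1); (2, 0, 0, 0, 0))


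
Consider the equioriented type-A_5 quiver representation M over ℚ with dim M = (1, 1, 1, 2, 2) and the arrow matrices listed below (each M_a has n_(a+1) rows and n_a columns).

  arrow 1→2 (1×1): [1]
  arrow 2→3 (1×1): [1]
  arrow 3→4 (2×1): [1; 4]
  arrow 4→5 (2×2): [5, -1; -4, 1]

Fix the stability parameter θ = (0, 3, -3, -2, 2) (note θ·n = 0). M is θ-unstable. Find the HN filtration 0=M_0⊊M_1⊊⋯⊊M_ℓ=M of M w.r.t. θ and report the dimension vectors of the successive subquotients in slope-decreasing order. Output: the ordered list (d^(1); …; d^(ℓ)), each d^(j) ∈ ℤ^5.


Via rank(M_{q-1}∘⋯∘M_p): M ≅ I[1,5], I[4,5].
μ_θ-semistable layers: μ^(1)=2; μ^(2)=-1/2; μ^(3)=-2

((0, 0, 0, 0, 2); (1, 1, 1, 1, 0); (0, 0, 0, 1, 0))


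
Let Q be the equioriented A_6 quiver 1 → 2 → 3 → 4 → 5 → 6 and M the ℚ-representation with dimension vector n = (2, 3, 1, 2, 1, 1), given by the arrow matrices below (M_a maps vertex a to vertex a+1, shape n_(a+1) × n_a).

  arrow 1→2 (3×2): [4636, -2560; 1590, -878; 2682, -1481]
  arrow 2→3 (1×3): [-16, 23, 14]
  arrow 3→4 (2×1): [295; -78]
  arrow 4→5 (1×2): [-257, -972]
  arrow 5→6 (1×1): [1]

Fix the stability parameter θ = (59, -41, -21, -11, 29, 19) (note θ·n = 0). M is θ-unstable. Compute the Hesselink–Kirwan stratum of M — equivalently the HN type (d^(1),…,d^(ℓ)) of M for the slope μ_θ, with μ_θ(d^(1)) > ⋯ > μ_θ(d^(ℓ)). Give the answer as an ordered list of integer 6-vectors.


Barcode: M ≅ I[1,2], I[1,6], I[2,2], I[4,4]. HN layers by μ_θ (5 steps, strictly decreasing):
  μ^(1)=24; μ^(2)=9; μ^(3)=-7/2; μ^(4)=-11; μ^(5)=-41

((0, 0, 0, 0, 1, 1); (1, 1, 0, 0, 0, 0); (1, 1, 1, 1, 0, 0); (0, 0, 0, 1, 0, 0); (0, 1, 0, 0, 0, 0))


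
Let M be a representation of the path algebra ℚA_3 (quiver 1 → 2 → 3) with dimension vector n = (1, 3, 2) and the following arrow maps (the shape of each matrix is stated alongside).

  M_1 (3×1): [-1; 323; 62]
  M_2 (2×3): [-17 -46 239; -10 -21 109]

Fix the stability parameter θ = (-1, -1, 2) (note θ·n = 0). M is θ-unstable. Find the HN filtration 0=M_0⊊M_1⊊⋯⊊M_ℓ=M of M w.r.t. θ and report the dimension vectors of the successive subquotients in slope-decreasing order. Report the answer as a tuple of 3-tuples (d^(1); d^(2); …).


Barcode: M ≅ I[1,3], I[2,2], I[2,3]. HN layers by μ_θ (2 steps, strictly decreasing):
  μ^(1)=2; μ^(2)=-1

((0, 0, 2); (1, 3, 0))


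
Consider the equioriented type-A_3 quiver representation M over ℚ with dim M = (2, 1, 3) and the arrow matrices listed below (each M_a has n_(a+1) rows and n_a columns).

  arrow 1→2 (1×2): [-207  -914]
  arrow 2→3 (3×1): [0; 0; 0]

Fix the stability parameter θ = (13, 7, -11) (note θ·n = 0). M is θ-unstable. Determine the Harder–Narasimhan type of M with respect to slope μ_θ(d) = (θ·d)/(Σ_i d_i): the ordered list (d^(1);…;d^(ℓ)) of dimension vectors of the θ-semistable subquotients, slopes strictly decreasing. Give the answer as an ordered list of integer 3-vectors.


Via rank(M_{q-1}∘⋯∘M_p): M ≅ I[1,1], I[1,2], I[3,3]^3.
μ_θ-semistable layers: μ^(1)=13; μ^(2)=10; μ^(3)=-11

((1, 0, 0); (1, 1, 0); (0, 0, 3))


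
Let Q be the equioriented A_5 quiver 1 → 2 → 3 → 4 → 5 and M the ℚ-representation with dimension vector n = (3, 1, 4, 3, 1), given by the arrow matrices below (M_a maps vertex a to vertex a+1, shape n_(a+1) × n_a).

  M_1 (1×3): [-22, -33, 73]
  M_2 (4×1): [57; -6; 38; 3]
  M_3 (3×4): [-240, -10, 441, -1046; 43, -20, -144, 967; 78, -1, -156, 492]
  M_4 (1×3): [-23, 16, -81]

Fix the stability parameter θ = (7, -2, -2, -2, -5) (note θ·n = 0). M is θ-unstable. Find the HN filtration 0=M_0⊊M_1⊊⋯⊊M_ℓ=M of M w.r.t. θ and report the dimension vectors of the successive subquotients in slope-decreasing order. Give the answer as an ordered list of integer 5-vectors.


Interval decomposition of M: I[1,1]^2, I[1,3], I[3,4]^2, I[3,5].
HN type (ℓ=4): μ^(1)=7; μ^(2)=1; μ^(3)=-2; μ^(4)=-3

((2, 0, 0, 0, 0); (1, 1, 1, 0, 0); (0, 0, 2, 2, 0); (0, 0, 1, 1, 1))


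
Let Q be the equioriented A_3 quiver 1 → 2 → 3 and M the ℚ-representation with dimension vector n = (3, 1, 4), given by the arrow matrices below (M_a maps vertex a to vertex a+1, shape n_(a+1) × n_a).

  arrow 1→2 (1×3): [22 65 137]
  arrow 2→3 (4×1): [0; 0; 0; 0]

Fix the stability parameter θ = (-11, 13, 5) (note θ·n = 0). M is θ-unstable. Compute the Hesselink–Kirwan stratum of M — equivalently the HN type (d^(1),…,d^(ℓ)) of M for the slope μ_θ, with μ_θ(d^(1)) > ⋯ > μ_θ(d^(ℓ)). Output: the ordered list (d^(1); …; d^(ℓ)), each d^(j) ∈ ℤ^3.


Barcode: M ≅ I[1,1]^2, I[1,2], I[3,3]^4. HN layers by μ_θ (3 steps, strictly decreasing):
  μ^(1)=13; μ^(2)=5; μ^(3)=-11

((0, 1, 0); (0, 0, 4); (3, 0, 0))


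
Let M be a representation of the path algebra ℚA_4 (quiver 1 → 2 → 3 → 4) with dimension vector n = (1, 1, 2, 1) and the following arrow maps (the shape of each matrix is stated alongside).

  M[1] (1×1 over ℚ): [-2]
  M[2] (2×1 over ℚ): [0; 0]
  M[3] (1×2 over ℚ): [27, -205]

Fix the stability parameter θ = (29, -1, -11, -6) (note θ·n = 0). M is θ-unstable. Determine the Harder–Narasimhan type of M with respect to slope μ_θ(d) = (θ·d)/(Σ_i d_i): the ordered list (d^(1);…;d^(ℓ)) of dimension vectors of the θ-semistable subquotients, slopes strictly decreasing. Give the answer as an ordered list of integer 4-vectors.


Barcode: M ≅ I[1,2], I[3,3], I[3,4]. HN layers by μ_θ (3 steps, strictly decreasing):
  μ^(1)=14; μ^(2)=-6; μ^(3)=-11

((1, 1, 0, 0); (0, 0, 0, 1); (0, 0, 2, 0))


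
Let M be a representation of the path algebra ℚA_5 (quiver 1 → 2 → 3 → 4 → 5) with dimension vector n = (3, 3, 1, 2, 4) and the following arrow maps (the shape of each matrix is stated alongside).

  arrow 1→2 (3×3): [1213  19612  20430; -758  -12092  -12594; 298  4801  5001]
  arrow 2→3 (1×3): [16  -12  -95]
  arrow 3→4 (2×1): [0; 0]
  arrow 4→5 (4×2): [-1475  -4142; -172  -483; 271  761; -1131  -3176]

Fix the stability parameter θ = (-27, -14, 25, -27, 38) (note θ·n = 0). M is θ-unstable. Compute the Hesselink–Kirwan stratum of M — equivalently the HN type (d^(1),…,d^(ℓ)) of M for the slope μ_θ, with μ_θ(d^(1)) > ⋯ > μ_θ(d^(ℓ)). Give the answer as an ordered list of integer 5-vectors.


Barcode: M ≅ I[1,2]^2, I[1,3], I[4,5]^2, I[5,5]^2. HN layers by μ_θ (4 steps, strictly decreasing):
  μ^(1)=38; μ^(2)=25; μ^(3)=-14; μ^(4)=-27

((0, 0, 0, 0, 4); (0, 0, 1, 0, 0); (0, 3, 0, 0, 0); (3, 0, 0, 2, 0))


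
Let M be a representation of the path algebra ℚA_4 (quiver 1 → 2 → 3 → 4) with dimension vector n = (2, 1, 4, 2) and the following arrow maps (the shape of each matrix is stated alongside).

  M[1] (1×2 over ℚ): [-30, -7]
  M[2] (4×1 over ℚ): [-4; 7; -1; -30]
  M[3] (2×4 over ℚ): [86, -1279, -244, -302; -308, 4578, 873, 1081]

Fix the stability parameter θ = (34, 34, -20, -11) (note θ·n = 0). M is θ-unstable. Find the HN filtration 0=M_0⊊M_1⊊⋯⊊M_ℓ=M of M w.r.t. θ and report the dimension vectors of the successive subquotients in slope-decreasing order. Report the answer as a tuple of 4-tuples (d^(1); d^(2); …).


Barcode: M ≅ I[1,1], I[1,4], I[3,3]^2, I[3,4]. HN layers by μ_θ (4 steps, strictly decreasing):
  μ^(1)=34; μ^(2)=37/4; μ^(3)=-11; μ^(4)=-20

((1, 0, 0, 0); (1, 1, 1, 1); (0, 0, 0, 1); (0, 0, 3, 0))


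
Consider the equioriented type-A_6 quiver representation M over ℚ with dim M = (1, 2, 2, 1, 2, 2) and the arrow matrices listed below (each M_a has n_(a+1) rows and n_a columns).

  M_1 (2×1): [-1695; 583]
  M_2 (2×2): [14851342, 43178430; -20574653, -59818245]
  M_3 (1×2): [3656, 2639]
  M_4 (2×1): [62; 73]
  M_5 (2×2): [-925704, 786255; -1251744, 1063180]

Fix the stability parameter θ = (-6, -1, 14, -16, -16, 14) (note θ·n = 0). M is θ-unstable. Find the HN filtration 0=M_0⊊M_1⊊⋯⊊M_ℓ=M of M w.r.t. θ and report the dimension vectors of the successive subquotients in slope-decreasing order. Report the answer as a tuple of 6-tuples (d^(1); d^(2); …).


Interval decomposition of M: I[1,2], I[2,6], I[3,3], I[5,5], I[6,6].
HN type (ℓ=5): μ^(1)=14; μ^(2)=-1; μ^(3)=-19/4; μ^(4)=-6; μ^(5)=-16

((0, 0, 1, 0, 0, 2); (0, 1, 0, 0, 0, 0); (0, 1, 1, 1, 1, 0); (1, 0, 0, 0, 0, 0); (0, 0, 0, 0, 1, 0))


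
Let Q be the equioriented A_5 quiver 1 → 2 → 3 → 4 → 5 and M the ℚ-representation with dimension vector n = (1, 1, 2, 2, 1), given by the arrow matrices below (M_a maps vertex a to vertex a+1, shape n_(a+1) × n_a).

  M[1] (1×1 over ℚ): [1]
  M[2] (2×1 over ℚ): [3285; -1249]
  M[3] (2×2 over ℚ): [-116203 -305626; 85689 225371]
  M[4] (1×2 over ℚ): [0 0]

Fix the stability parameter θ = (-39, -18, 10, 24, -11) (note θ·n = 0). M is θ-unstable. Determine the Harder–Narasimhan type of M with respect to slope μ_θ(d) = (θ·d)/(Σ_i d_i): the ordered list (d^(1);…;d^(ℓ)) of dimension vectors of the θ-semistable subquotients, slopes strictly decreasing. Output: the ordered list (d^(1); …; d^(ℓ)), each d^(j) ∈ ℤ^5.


Interval decomposition of M: I[1,4], I[3,4], I[5,5].
HN type (ℓ=5): μ^(1)=24; μ^(2)=10; μ^(3)=-11; μ^(4)=-18; μ^(5)=-39

((0, 0, 0, 2, 0); (0, 0, 2, 0, 0); (0, 0, 0, 0, 1); (0, 1, 0, 0, 0); (1, 0, 0, 0, 0))


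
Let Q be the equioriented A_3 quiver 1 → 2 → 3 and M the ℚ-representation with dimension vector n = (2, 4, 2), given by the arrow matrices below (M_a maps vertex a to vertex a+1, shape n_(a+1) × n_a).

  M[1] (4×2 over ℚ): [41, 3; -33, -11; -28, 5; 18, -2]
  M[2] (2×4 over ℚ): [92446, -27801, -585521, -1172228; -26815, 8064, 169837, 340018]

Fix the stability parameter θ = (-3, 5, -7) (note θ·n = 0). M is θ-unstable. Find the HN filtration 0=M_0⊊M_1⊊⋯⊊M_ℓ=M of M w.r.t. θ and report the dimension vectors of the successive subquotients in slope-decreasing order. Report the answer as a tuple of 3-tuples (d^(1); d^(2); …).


Via rank(M_{q-1}∘⋯∘M_p): M ≅ I[1,2], I[1,3], I[2,2], I[2,3].
μ_θ-semistable layers: μ^(1)=5; μ^(2)=-1; μ^(3)=-3

((0, 2, 0); (0, 2, 2); (2, 0, 0))


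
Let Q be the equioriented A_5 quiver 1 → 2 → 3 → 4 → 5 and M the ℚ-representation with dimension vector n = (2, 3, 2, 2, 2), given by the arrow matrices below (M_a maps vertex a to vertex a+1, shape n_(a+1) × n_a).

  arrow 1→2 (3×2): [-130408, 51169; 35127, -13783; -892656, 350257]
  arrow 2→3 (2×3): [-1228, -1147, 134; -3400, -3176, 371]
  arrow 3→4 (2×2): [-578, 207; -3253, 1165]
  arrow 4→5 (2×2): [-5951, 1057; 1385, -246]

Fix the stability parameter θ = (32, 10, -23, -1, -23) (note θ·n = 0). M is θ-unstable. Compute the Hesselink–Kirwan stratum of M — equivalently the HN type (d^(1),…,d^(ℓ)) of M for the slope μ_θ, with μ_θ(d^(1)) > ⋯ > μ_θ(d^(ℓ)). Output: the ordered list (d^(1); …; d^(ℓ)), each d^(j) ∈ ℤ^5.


Interval decomposition of M: I[1,5]^2, I[2,2].
HN type (ℓ=2): μ^(1)=10; μ^(2)=-1

((0, 1, 0, 0, 0); (2, 2, 2, 2, 2))


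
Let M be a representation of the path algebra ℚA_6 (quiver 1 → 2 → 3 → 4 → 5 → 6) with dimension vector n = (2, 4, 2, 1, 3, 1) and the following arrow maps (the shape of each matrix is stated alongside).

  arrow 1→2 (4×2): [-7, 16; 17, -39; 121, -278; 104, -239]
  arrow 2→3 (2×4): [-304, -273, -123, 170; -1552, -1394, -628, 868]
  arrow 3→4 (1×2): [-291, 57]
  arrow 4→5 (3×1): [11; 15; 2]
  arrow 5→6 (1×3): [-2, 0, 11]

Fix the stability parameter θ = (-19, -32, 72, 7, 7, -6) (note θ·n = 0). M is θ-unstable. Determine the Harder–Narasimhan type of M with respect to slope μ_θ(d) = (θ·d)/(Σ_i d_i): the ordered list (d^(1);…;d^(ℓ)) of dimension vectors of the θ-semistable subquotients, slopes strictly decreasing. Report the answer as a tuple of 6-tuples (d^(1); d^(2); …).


Via rank(M_{q-1}∘⋯∘M_p): M ≅ I[1,3], I[1,5], I[2,2]^2, I[5,5], I[5,6].
μ_θ-semistable layers: μ^(1)=72; μ^(2)=86/3; μ^(3)=7; μ^(4)=1/2; μ^(5)=-51/2; μ^(6)=-32

((0, 0, 1, 0, 0, 0); (0, 0, 1, 1, 1, 0); (0, 0, 0, 0, 1, 0); (0, 0, 0, 0, 1, 1); (2, 2, 0, 0, 0, 0); (0, 2, 0, 0, 0, 0))


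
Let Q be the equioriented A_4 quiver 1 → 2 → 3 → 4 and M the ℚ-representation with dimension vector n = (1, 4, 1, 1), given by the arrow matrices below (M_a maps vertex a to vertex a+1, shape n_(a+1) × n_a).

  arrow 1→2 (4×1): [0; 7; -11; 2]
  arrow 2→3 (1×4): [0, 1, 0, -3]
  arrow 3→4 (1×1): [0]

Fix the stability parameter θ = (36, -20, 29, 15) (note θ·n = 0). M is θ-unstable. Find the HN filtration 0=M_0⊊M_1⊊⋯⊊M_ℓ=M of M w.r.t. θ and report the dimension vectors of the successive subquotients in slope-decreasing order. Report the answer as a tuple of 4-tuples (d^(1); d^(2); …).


Interval decomposition of M: I[1,3], I[2,2]^3, I[4,4].
HN type (ℓ=4): μ^(1)=29; μ^(2)=15; μ^(3)=8; μ^(4)=-20

((0, 0, 1, 0); (0, 0, 0, 1); (1, 1, 0, 0); (0, 3, 0, 0))


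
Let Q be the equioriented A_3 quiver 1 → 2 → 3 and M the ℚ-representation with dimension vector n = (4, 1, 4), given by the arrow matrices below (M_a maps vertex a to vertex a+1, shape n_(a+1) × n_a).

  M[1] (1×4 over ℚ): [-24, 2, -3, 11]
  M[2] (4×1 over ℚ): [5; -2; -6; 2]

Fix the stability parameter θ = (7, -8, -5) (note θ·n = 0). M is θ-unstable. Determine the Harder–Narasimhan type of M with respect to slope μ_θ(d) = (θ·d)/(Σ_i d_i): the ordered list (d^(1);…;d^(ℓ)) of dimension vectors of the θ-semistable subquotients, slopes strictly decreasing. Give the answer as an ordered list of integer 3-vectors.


Interval decomposition of M: I[1,1]^3, I[1,3], I[3,3]^3.
HN type (ℓ=3): μ^(1)=7; μ^(2)=-2; μ^(3)=-5

((3, 0, 0); (1, 1, 1); (0, 0, 3))


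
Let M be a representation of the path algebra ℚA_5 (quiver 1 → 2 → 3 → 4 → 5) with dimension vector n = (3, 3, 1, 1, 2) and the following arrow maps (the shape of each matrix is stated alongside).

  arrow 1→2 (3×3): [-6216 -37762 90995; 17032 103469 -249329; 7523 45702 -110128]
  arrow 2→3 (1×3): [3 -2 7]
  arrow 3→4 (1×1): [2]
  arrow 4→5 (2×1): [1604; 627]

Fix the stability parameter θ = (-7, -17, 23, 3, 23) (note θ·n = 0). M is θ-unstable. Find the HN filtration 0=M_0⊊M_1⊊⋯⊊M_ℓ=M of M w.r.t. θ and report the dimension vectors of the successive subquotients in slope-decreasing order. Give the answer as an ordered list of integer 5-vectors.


Via rank(M_{q-1}∘⋯∘M_p): M ≅ I[1,2]^2, I[1,5], I[5,5].
μ_θ-semistable layers: μ^(1)=23; μ^(2)=13; μ^(3)=-12

((0, 0, 0, 0, 2); (0, 0, 1, 1, 0); (3, 3, 0, 0, 0))


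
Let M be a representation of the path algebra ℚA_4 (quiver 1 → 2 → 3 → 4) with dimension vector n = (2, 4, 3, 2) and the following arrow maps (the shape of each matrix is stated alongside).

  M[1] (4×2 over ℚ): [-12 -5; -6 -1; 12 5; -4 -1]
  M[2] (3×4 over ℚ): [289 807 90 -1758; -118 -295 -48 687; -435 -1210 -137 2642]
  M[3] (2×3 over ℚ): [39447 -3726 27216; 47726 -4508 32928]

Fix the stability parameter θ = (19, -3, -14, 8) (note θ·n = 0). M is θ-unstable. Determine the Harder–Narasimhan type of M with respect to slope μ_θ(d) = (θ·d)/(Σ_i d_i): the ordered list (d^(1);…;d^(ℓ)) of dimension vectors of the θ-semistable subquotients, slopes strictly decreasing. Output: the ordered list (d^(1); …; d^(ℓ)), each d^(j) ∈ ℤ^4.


Interval decomposition of M: I[1,3], I[1,4], I[2,2], I[2,3], I[4,4].
HN type (ℓ=4): μ^(1)=8; μ^(2)=2/3; μ^(3)=-3; μ^(4)=-17/2

((0, 0, 0, 2); (2, 2, 2, 0); (0, 1, 0, 0); (0, 1, 1, 0))


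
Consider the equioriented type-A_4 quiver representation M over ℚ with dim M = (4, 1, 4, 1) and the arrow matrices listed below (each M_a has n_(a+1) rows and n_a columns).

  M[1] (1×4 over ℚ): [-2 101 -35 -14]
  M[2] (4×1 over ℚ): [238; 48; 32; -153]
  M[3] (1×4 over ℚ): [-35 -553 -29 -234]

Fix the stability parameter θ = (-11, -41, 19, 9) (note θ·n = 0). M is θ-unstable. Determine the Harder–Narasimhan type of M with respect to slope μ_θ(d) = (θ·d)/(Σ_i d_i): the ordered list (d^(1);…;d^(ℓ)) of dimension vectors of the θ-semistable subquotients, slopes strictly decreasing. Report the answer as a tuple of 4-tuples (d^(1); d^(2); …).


Via rank(M_{q-1}∘⋯∘M_p): M ≅ I[1,1]^3, I[1,3], I[3,3]^2, I[3,4].
μ_θ-semistable layers: μ^(1)=19; μ^(2)=14; μ^(3)=-11; μ^(4)=-26

((0, 0, 3, 0); (0, 0, 1, 1); (3, 0, 0, 0); (1, 1, 0, 0))


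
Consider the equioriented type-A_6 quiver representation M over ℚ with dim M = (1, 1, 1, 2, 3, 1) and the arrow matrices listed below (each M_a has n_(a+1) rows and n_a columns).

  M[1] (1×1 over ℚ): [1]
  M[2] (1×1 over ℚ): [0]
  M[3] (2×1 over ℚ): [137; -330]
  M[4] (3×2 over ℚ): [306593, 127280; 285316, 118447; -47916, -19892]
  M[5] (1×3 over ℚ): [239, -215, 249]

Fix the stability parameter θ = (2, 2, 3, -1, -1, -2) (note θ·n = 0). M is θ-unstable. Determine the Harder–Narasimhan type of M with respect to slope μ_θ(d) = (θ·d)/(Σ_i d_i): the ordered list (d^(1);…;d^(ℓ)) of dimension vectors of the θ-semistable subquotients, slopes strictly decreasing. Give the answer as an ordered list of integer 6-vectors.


Via rank(M_{q-1}∘⋯∘M_p): M ≅ I[1,2], I[3,6], I[4,5], I[5,5].
μ_θ-semistable layers: μ^(1)=2; μ^(2)=-1/4; μ^(3)=-1

((1, 1, 0, 0, 0, 0); (0, 0, 1, 1, 1, 1); (0, 0, 0, 1, 2, 0))


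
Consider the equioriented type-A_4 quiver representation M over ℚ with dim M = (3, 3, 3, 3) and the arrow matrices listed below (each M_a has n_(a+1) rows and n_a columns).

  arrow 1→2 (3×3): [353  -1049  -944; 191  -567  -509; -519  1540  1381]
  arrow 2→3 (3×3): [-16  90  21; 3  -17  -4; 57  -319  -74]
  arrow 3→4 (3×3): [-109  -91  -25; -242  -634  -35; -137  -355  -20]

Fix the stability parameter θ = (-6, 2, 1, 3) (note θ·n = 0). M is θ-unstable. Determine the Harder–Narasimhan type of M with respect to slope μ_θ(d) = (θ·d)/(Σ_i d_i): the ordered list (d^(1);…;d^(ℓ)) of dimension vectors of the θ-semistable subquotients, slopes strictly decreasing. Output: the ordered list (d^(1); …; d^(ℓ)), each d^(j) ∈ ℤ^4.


Interval decomposition of M: I[1,2], I[1,4]^2, I[3,3], I[4,4].
HN type (ℓ=5): μ^(1)=3; μ^(2)=2; μ^(3)=3/2; μ^(4)=1; μ^(5)=-6

((0, 0, 0, 3); (0, 1, 0, 0); (0, 2, 2, 0); (0, 0, 1, 0); (3, 0, 0, 0))


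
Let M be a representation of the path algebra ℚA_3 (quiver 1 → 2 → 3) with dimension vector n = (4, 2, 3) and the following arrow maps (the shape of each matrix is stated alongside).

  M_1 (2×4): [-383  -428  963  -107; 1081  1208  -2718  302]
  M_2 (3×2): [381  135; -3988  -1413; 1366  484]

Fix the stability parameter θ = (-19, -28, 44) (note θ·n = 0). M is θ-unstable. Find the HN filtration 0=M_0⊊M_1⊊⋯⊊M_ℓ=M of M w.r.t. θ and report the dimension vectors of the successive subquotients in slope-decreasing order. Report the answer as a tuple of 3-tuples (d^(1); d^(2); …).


Interval decomposition of M: I[1,1]^2, I[1,3]^2, I[3,3].
HN type (ℓ=3): μ^(1)=44; μ^(2)=-19; μ^(3)=-47/2

((0, 0, 3); (2, 0, 0); (2, 2, 0))


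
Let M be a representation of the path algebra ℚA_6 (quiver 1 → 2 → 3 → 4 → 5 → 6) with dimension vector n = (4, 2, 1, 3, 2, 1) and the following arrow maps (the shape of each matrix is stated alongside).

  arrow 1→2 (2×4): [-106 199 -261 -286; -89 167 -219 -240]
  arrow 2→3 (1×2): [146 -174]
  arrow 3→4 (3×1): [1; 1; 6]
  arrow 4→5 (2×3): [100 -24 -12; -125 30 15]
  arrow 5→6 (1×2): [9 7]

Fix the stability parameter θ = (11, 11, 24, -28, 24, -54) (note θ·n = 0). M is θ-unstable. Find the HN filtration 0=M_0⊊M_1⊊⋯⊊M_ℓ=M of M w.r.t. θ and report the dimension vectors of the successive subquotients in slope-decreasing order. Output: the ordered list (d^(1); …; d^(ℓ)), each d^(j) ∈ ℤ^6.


Barcode: M ≅ I[1,1]^2, I[1,2], I[1,6], I[4,4]^2, I[5,5]. HN layers by μ_θ (4 steps, strictly decreasing):
  μ^(1)=24; μ^(2)=11; μ^(3)=-2; μ^(4)=-28

((0, 0, 0, 0, 1, 0); (3, 1, 0, 0, 0, 0); (1, 1, 1, 1, 1, 1); (0, 0, 0, 2, 0, 0))


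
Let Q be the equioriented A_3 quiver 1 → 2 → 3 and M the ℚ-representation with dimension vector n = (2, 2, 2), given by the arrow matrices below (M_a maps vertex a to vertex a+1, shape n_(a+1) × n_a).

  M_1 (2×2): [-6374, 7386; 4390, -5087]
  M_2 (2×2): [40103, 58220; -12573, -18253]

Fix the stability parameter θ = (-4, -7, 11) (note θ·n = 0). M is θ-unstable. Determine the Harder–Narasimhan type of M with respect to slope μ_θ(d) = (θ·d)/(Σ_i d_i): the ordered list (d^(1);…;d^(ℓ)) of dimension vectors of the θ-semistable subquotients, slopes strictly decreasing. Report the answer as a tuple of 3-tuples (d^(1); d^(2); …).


Interval decomposition of M: I[1,3]^2.
HN type (ℓ=2): μ^(1)=11; μ^(2)=-11/2

((0, 0, 2); (2, 2, 0))


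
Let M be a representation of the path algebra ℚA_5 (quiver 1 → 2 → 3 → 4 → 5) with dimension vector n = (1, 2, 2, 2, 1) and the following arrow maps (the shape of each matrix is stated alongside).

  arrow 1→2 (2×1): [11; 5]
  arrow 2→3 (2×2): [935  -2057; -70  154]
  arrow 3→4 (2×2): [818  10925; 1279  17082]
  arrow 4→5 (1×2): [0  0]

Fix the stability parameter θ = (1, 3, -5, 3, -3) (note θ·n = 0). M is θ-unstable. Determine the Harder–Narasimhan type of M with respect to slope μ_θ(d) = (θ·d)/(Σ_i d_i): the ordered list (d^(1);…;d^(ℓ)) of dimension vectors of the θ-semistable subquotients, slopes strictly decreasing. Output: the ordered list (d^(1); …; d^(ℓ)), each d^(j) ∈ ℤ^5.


Interval decomposition of M: I[1,2], I[2,4], I[3,4], I[5,5].
HN type (ℓ=5): μ^(1)=3; μ^(2)=1; μ^(3)=-1; μ^(4)=-3; μ^(5)=-5

((0, 1, 0, 2, 0); (1, 0, 0, 0, 0); (0, 1, 1, 0, 0); (0, 0, 0, 0, 1); (0, 0, 1, 0, 0))


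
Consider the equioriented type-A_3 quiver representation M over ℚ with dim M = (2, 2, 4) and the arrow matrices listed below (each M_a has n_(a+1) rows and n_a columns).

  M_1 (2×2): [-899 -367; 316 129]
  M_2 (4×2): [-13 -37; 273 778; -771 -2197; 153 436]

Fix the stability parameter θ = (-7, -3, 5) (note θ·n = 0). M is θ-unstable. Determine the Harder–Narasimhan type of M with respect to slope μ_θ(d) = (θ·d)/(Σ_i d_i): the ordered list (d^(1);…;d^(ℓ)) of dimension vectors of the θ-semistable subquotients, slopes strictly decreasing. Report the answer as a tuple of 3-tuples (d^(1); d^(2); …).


Via rank(M_{q-1}∘⋯∘M_p): M ≅ I[1,3]^2, I[3,3]^2.
μ_θ-semistable layers: μ^(1)=5; μ^(2)=-3; μ^(3)=-7

((0, 0, 4); (0, 2, 0); (2, 0, 0))


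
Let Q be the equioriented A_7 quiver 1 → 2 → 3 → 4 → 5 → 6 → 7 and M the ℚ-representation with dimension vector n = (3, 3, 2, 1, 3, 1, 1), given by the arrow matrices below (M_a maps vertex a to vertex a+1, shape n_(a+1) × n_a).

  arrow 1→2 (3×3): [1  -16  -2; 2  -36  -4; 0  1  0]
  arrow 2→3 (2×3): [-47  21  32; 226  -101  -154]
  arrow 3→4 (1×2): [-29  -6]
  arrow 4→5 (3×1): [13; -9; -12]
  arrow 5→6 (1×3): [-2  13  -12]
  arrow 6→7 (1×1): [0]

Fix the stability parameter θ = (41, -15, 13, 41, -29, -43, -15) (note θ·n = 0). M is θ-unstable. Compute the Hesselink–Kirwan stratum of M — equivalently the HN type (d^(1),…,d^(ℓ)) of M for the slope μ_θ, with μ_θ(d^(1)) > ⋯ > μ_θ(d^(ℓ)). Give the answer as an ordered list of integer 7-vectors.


Via rank(M_{q-1}∘⋯∘M_p): M ≅ I[1,1], I[1,3], I[1,6], I[2,2], I[5,5]^2, I[7,7].
μ_θ-semistable layers: μ^(1)=41; μ^(2)=13; μ^(3)=4/3; μ^(4)=-15; μ^(5)=-29

((1, 0, 0, 0, 0, 0, 0); (1, 1, 1, 0, 0, 0, 0); (1, 1, 1, 1, 1, 1, 0); (0, 1, 0, 0, 0, 0, 1); (0, 0, 0, 0, 2, 0, 0))


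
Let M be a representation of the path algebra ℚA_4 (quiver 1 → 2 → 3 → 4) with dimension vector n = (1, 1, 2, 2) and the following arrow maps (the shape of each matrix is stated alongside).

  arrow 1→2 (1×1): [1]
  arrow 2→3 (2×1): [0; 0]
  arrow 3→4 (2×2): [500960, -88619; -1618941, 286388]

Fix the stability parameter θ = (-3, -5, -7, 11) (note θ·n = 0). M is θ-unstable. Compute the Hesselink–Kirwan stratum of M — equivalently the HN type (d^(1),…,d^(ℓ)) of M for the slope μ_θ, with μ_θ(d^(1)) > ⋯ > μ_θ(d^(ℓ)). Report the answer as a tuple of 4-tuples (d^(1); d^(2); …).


Barcode: M ≅ I[1,2], I[3,4]^2. HN layers by μ_θ (3 steps, strictly decreasing):
  μ^(1)=11; μ^(2)=-4; μ^(3)=-7

((0, 0, 0, 2); (1, 1, 0, 0); (0, 0, 2, 0))


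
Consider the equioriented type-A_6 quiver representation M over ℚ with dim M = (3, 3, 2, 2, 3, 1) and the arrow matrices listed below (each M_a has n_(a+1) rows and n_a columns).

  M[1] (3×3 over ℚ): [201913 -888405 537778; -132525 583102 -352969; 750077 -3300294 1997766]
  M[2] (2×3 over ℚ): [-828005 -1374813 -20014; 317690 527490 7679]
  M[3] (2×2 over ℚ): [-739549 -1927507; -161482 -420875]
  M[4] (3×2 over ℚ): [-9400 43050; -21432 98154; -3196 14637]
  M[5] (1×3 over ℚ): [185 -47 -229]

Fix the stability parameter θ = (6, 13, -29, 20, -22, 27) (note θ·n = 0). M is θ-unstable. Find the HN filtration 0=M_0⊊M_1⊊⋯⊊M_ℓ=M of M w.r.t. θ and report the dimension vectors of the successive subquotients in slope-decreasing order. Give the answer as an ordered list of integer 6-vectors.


Interval decomposition of M: I[1,2], I[1,4], I[1,6], I[5,5]^2.
HN type (ℓ=7): μ^(1)=27; μ^(2)=20; μ^(3)=13; μ^(4)=6; μ^(5)=-1; μ^(6)=-10/3; μ^(7)=-22

((0, 0, 0, 0, 0, 1); (0, 0, 0, 1, 0, 0); (0, 1, 0, 0, 0, 0); (1, 0, 0, 0, 0, 0); (0, 0, 0, 1, 1, 0); (2, 2, 2, 0, 0, 0); (0, 0, 0, 0, 2, 0))


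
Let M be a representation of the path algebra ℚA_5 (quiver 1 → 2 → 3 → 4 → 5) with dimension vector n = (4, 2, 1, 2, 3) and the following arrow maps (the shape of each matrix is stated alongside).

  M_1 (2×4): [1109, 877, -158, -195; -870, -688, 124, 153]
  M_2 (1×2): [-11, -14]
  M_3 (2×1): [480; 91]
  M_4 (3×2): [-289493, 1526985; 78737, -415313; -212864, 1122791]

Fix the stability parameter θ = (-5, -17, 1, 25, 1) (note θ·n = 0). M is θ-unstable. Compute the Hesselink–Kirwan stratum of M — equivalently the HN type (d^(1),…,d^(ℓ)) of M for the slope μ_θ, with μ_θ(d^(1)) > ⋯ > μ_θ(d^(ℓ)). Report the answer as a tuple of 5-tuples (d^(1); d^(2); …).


Barcode: M ≅ I[1,1]^2, I[1,2], I[1,5], I[4,5], I[5,5]. HN layers by μ_θ (4 steps, strictly decreasing):
  μ^(1)=13; μ^(2)=1; μ^(3)=-5; μ^(4)=-11

((0, 0, 0, 2, 2); (0, 0, 1, 0, 1); (2, 0, 0, 0, 0); (2, 2, 0, 0, 0))


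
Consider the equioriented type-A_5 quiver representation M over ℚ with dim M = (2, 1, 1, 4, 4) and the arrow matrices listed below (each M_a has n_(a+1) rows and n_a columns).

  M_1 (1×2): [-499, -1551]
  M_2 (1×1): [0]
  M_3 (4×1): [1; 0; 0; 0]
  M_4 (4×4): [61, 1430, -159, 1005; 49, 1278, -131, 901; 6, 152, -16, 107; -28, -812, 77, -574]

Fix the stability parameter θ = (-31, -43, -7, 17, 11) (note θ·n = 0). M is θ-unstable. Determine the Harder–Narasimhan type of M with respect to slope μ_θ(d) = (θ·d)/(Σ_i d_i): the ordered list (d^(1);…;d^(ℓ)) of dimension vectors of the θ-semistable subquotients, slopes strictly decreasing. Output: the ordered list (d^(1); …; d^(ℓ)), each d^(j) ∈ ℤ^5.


Barcode: M ≅ I[1,1], I[1,2], I[3,5], I[4,4], I[4,5]^2, I[5,5]. HN layers by μ_θ (6 steps, strictly decreasing):
  μ^(1)=17; μ^(2)=14; μ^(3)=11; μ^(4)=-7; μ^(5)=-31; μ^(6)=-37

((0, 0, 0, 1, 0); (0, 0, 0, 3, 3); (0, 0, 0, 0, 1); (0, 0, 1, 0, 0); (1, 0, 0, 0, 0); (1, 1, 0, 0, 0))


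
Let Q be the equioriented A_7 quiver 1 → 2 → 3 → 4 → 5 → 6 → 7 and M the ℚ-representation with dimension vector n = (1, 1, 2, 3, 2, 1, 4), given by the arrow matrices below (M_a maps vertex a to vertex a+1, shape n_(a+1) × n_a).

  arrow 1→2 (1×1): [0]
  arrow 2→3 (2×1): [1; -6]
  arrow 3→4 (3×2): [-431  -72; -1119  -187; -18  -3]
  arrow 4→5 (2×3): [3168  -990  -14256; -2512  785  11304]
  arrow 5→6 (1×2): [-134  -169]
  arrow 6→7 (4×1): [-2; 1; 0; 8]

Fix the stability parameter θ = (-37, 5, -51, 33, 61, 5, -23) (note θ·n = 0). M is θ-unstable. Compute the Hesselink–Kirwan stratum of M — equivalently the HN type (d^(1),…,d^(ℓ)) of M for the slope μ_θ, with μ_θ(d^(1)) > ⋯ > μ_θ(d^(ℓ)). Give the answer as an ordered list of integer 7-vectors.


Interval decomposition of M: I[1,1], I[2,7], I[3,4], I[4,4], I[5,5], I[7,7]^3.
HN type (ℓ=6): μ^(1)=61; μ^(2)=33; μ^(3)=19; μ^(4)=-23; μ^(5)=-37; μ^(6)=-51

((0, 0, 0, 0, 1, 0, 0); (0, 0, 0, 2, 0, 0, 0); (0, 0, 0, 1, 1, 1, 1); (0, 1, 1, 0, 0, 0, 3); (1, 0, 0, 0, 0, 0, 0); (0, 0, 1, 0, 0, 0, 0))


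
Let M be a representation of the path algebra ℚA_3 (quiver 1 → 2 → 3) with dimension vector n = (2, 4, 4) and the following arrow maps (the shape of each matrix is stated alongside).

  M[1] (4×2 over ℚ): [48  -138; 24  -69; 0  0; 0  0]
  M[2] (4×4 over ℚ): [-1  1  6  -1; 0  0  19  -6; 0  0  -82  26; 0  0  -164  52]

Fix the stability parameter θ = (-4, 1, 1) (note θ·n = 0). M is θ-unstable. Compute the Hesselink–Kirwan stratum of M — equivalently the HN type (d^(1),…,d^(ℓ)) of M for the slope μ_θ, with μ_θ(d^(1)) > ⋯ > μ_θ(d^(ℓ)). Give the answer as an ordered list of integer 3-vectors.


Via rank(M_{q-1}∘⋯∘M_p): M ≅ I[1,1], I[1,3], I[2,2], I[2,3]^2, I[3,3].
μ_θ-semistable layers: μ^(1)=1; μ^(2)=-4

((0, 4, 4); (2, 0, 0))


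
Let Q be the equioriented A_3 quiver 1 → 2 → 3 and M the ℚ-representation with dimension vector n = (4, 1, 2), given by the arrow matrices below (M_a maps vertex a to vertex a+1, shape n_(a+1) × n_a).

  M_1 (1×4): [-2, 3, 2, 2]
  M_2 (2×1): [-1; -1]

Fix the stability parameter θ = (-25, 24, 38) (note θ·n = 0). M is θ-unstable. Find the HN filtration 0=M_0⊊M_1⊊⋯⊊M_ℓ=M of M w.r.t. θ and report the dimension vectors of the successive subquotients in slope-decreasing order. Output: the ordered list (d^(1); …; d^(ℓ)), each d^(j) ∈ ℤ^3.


Interval decomposition of M: I[1,1]^3, I[1,3], I[3,3].
HN type (ℓ=3): μ^(1)=38; μ^(2)=24; μ^(3)=-25

((0, 0, 2); (0, 1, 0); (4, 0, 0))


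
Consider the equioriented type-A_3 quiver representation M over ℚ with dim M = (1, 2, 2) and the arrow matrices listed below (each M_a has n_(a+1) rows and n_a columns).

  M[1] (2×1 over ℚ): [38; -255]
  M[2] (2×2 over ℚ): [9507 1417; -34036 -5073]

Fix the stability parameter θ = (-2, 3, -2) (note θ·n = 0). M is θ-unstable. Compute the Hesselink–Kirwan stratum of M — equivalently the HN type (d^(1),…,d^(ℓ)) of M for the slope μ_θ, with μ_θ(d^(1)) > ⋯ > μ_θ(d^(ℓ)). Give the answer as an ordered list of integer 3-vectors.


Barcode: M ≅ I[1,3], I[2,3]. HN layers by μ_θ (2 steps, strictly decreasing):
  μ^(1)=1/2; μ^(2)=-2

((0, 2, 2); (1, 0, 0))


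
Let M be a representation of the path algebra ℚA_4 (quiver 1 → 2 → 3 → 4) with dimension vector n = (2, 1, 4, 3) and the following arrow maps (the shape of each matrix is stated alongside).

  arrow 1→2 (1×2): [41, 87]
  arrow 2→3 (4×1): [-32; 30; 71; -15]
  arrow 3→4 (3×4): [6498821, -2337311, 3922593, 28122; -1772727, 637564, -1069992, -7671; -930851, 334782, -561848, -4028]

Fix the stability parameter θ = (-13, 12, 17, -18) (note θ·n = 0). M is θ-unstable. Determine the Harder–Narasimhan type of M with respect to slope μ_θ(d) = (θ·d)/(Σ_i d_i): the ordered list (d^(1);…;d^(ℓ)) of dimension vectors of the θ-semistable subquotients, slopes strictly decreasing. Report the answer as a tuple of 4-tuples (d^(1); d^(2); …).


Interval decomposition of M: I[1,1], I[1,4], I[3,3], I[3,4]^2.
HN type (ℓ=4): μ^(1)=17; μ^(2)=11/3; μ^(3)=-1/2; μ^(4)=-13

((0, 0, 1, 0); (0, 1, 1, 1); (0, 0, 2, 2); (2, 0, 0, 0))


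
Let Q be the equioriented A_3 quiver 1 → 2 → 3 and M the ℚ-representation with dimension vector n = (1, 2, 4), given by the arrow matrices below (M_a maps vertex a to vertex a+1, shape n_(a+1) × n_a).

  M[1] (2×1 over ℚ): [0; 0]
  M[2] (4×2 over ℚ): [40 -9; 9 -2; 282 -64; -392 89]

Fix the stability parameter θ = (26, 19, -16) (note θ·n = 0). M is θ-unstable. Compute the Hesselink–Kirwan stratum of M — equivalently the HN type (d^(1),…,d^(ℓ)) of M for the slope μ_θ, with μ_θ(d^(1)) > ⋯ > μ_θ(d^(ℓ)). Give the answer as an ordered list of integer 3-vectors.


Interval decomposition of M: I[1,1], I[2,3]^2, I[3,3]^2.
HN type (ℓ=3): μ^(1)=26; μ^(2)=3/2; μ^(3)=-16

((1, 0, 0); (0, 2, 2); (0, 0, 2))


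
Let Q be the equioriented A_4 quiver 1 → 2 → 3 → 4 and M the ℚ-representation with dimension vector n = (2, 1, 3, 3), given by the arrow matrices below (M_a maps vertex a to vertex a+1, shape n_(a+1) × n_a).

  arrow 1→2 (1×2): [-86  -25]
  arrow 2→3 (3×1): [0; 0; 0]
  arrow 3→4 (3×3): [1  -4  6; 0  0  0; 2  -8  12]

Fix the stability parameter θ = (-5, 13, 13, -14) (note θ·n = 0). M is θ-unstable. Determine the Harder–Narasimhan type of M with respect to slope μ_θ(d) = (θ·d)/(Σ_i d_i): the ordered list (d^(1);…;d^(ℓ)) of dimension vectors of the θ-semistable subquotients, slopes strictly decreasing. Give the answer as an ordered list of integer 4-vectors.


Interval decomposition of M: I[1,1], I[1,2], I[3,3]^2, I[3,4], I[4,4]^2.
HN type (ℓ=4): μ^(1)=13; μ^(2)=-1/2; μ^(3)=-5; μ^(4)=-14

((0, 1, 2, 0); (0, 0, 1, 1); (2, 0, 0, 0); (0, 0, 0, 2))


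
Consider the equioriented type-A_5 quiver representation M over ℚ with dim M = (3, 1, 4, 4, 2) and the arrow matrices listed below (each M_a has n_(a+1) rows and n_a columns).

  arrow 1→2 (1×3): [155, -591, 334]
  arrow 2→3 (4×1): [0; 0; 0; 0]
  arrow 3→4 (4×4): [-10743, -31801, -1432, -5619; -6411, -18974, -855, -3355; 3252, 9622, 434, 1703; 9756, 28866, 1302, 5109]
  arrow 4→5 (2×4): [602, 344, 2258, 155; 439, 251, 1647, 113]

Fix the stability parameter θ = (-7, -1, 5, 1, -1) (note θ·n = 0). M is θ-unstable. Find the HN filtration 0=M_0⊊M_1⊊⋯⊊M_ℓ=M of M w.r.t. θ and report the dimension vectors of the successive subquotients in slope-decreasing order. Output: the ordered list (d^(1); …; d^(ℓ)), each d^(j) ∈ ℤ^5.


Via rank(M_{q-1}∘⋯∘M_p): M ≅ I[1,1]^2, I[1,2], I[3,3], I[3,4], I[3,5]^2, I[4,4].
μ_θ-semistable layers: μ^(1)=5; μ^(2)=3; μ^(3)=5/3; μ^(4)=1; μ^(5)=-1; μ^(6)=-7

((0, 0, 1, 0, 0); (0, 0, 1, 1, 0); (0, 0, 2, 2, 2); (0, 0, 0, 1, 0); (0, 1, 0, 0, 0); (3, 0, 0, 0, 0))


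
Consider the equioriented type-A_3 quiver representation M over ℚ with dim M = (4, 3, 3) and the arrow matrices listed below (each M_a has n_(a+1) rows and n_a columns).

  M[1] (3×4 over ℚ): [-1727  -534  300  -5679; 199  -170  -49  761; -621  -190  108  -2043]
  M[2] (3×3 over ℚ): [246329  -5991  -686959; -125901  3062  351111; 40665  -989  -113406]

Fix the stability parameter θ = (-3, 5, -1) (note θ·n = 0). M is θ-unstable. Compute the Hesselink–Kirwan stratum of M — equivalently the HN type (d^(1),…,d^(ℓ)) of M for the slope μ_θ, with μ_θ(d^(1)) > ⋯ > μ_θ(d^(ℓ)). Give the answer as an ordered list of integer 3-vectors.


Barcode: M ≅ I[1,1], I[1,3]^3. HN layers by μ_θ (2 steps, strictly decreasing):
  μ^(1)=2; μ^(2)=-3

((0, 3, 3); (4, 0, 0))


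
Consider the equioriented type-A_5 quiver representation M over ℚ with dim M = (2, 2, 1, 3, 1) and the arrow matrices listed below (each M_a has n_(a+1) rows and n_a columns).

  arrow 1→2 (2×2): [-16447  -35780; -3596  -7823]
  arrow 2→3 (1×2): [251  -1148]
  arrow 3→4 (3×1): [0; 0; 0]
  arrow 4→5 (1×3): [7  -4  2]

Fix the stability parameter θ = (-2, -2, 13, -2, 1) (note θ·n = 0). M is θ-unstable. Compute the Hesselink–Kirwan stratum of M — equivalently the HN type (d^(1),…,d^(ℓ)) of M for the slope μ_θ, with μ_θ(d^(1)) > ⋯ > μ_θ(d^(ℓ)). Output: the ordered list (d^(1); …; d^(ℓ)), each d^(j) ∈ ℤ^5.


Via rank(M_{q-1}∘⋯∘M_p): M ≅ I[1,2], I[1,3], I[4,4]^2, I[4,5].
μ_θ-semistable layers: μ^(1)=13; μ^(2)=1; μ^(3)=-2

((0, 0, 1, 0, 0); (0, 0, 0, 0, 1); (2, 2, 0, 3, 0))


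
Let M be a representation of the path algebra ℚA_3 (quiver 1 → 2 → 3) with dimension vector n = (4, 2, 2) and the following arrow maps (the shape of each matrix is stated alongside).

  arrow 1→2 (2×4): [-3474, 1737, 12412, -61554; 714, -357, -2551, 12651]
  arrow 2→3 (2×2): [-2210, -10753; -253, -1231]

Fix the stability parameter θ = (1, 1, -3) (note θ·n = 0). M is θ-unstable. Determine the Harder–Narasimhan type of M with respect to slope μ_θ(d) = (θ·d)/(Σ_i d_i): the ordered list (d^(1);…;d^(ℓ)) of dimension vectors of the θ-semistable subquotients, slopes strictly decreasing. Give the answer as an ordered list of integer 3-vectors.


Barcode: M ≅ I[1,1]^2, I[1,3]^2. HN layers by μ_θ (2 steps, strictly decreasing):
  μ^(1)=1; μ^(2)=-1/3

((2, 0, 0); (2, 2, 2))
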